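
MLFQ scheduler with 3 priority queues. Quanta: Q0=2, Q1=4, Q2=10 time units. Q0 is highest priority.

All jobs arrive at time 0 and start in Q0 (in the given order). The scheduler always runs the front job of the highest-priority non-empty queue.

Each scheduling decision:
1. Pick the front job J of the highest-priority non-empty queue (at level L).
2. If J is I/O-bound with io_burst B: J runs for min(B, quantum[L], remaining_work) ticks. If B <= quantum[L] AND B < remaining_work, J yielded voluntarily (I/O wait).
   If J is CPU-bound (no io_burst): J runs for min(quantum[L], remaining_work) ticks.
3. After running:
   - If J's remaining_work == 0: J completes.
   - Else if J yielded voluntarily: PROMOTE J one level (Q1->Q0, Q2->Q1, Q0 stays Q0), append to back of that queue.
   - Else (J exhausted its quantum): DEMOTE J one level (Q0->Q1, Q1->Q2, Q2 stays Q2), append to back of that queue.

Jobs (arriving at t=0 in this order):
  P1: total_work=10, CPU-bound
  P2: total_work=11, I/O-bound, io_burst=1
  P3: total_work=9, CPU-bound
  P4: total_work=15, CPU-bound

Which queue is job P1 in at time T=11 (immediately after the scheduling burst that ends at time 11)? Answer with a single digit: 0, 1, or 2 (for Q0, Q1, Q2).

Answer: 1

Derivation:
t=0-2: P1@Q0 runs 2, rem=8, quantum used, demote→Q1. Q0=[P2,P3,P4] Q1=[P1] Q2=[]
t=2-3: P2@Q0 runs 1, rem=10, I/O yield, promote→Q0. Q0=[P3,P4,P2] Q1=[P1] Q2=[]
t=3-5: P3@Q0 runs 2, rem=7, quantum used, demote→Q1. Q0=[P4,P2] Q1=[P1,P3] Q2=[]
t=5-7: P4@Q0 runs 2, rem=13, quantum used, demote→Q1. Q0=[P2] Q1=[P1,P3,P4] Q2=[]
t=7-8: P2@Q0 runs 1, rem=9, I/O yield, promote→Q0. Q0=[P2] Q1=[P1,P3,P4] Q2=[]
t=8-9: P2@Q0 runs 1, rem=8, I/O yield, promote→Q0. Q0=[P2] Q1=[P1,P3,P4] Q2=[]
t=9-10: P2@Q0 runs 1, rem=7, I/O yield, promote→Q0. Q0=[P2] Q1=[P1,P3,P4] Q2=[]
t=10-11: P2@Q0 runs 1, rem=6, I/O yield, promote→Q0. Q0=[P2] Q1=[P1,P3,P4] Q2=[]
t=11-12: P2@Q0 runs 1, rem=5, I/O yield, promote→Q0. Q0=[P2] Q1=[P1,P3,P4] Q2=[]
t=12-13: P2@Q0 runs 1, rem=4, I/O yield, promote→Q0. Q0=[P2] Q1=[P1,P3,P4] Q2=[]
t=13-14: P2@Q0 runs 1, rem=3, I/O yield, promote→Q0. Q0=[P2] Q1=[P1,P3,P4] Q2=[]
t=14-15: P2@Q0 runs 1, rem=2, I/O yield, promote→Q0. Q0=[P2] Q1=[P1,P3,P4] Q2=[]
t=15-16: P2@Q0 runs 1, rem=1, I/O yield, promote→Q0. Q0=[P2] Q1=[P1,P3,P4] Q2=[]
t=16-17: P2@Q0 runs 1, rem=0, completes. Q0=[] Q1=[P1,P3,P4] Q2=[]
t=17-21: P1@Q1 runs 4, rem=4, quantum used, demote→Q2. Q0=[] Q1=[P3,P4] Q2=[P1]
t=21-25: P3@Q1 runs 4, rem=3, quantum used, demote→Q2. Q0=[] Q1=[P4] Q2=[P1,P3]
t=25-29: P4@Q1 runs 4, rem=9, quantum used, demote→Q2. Q0=[] Q1=[] Q2=[P1,P3,P4]
t=29-33: P1@Q2 runs 4, rem=0, completes. Q0=[] Q1=[] Q2=[P3,P4]
t=33-36: P3@Q2 runs 3, rem=0, completes. Q0=[] Q1=[] Q2=[P4]
t=36-45: P4@Q2 runs 9, rem=0, completes. Q0=[] Q1=[] Q2=[]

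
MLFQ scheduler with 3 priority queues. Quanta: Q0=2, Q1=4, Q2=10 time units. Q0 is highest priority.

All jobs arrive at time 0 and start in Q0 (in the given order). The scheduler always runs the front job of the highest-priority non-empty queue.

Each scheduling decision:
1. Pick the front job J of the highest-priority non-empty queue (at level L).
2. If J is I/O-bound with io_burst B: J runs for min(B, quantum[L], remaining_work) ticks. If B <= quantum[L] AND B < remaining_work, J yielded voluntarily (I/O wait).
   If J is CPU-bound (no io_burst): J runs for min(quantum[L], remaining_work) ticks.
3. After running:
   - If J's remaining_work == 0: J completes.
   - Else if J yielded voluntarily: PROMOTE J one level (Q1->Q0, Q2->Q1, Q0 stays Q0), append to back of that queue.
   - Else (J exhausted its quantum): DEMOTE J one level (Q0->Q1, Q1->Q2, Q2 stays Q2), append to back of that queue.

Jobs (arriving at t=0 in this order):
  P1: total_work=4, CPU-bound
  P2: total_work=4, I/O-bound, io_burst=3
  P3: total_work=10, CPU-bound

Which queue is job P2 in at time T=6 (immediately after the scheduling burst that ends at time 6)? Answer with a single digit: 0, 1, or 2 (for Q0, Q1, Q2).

Answer: 1

Derivation:
t=0-2: P1@Q0 runs 2, rem=2, quantum used, demote→Q1. Q0=[P2,P3] Q1=[P1] Q2=[]
t=2-4: P2@Q0 runs 2, rem=2, quantum used, demote→Q1. Q0=[P3] Q1=[P1,P2] Q2=[]
t=4-6: P3@Q0 runs 2, rem=8, quantum used, demote→Q1. Q0=[] Q1=[P1,P2,P3] Q2=[]
t=6-8: P1@Q1 runs 2, rem=0, completes. Q0=[] Q1=[P2,P3] Q2=[]
t=8-10: P2@Q1 runs 2, rem=0, completes. Q0=[] Q1=[P3] Q2=[]
t=10-14: P3@Q1 runs 4, rem=4, quantum used, demote→Q2. Q0=[] Q1=[] Q2=[P3]
t=14-18: P3@Q2 runs 4, rem=0, completes. Q0=[] Q1=[] Q2=[]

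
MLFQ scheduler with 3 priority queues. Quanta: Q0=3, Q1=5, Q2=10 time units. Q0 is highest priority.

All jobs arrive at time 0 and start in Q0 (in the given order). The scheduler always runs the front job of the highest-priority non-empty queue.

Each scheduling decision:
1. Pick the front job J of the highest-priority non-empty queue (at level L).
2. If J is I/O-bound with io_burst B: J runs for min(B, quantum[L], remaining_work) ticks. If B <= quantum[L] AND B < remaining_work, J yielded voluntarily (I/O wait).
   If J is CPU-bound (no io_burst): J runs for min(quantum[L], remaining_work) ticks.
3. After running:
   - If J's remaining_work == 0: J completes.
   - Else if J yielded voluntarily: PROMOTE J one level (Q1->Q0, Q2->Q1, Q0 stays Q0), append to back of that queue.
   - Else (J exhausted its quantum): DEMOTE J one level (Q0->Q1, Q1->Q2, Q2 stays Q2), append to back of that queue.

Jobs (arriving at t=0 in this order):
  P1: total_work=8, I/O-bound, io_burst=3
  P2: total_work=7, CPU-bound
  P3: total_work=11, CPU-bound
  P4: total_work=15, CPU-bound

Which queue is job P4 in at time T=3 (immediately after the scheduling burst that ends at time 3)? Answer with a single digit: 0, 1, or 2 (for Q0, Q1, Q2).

Answer: 0

Derivation:
t=0-3: P1@Q0 runs 3, rem=5, I/O yield, promote→Q0. Q0=[P2,P3,P4,P1] Q1=[] Q2=[]
t=3-6: P2@Q0 runs 3, rem=4, quantum used, demote→Q1. Q0=[P3,P4,P1] Q1=[P2] Q2=[]
t=6-9: P3@Q0 runs 3, rem=8, quantum used, demote→Q1. Q0=[P4,P1] Q1=[P2,P3] Q2=[]
t=9-12: P4@Q0 runs 3, rem=12, quantum used, demote→Q1. Q0=[P1] Q1=[P2,P3,P4] Q2=[]
t=12-15: P1@Q0 runs 3, rem=2, I/O yield, promote→Q0. Q0=[P1] Q1=[P2,P3,P4] Q2=[]
t=15-17: P1@Q0 runs 2, rem=0, completes. Q0=[] Q1=[P2,P3,P4] Q2=[]
t=17-21: P2@Q1 runs 4, rem=0, completes. Q0=[] Q1=[P3,P4] Q2=[]
t=21-26: P3@Q1 runs 5, rem=3, quantum used, demote→Q2. Q0=[] Q1=[P4] Q2=[P3]
t=26-31: P4@Q1 runs 5, rem=7, quantum used, demote→Q2. Q0=[] Q1=[] Q2=[P3,P4]
t=31-34: P3@Q2 runs 3, rem=0, completes. Q0=[] Q1=[] Q2=[P4]
t=34-41: P4@Q2 runs 7, rem=0, completes. Q0=[] Q1=[] Q2=[]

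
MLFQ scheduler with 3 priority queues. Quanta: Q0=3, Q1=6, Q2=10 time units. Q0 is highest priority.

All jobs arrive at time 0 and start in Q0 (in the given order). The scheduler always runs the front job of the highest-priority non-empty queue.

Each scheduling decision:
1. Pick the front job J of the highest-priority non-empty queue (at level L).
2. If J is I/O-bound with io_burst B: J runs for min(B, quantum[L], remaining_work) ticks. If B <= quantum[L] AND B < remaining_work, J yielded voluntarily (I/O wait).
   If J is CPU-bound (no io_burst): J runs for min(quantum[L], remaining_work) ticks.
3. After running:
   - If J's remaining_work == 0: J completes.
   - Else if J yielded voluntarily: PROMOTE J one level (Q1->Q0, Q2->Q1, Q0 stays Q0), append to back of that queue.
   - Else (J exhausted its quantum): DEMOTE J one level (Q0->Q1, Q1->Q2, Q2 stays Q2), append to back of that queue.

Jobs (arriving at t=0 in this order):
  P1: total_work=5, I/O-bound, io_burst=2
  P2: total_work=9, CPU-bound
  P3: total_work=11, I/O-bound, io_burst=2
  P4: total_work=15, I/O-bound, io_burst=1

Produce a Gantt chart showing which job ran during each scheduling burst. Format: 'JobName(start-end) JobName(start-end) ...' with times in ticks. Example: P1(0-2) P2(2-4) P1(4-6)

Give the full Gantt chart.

t=0-2: P1@Q0 runs 2, rem=3, I/O yield, promote→Q0. Q0=[P2,P3,P4,P1] Q1=[] Q2=[]
t=2-5: P2@Q0 runs 3, rem=6, quantum used, demote→Q1. Q0=[P3,P4,P1] Q1=[P2] Q2=[]
t=5-7: P3@Q0 runs 2, rem=9, I/O yield, promote→Q0. Q0=[P4,P1,P3] Q1=[P2] Q2=[]
t=7-8: P4@Q0 runs 1, rem=14, I/O yield, promote→Q0. Q0=[P1,P3,P4] Q1=[P2] Q2=[]
t=8-10: P1@Q0 runs 2, rem=1, I/O yield, promote→Q0. Q0=[P3,P4,P1] Q1=[P2] Q2=[]
t=10-12: P3@Q0 runs 2, rem=7, I/O yield, promote→Q0. Q0=[P4,P1,P3] Q1=[P2] Q2=[]
t=12-13: P4@Q0 runs 1, rem=13, I/O yield, promote→Q0. Q0=[P1,P3,P4] Q1=[P2] Q2=[]
t=13-14: P1@Q0 runs 1, rem=0, completes. Q0=[P3,P4] Q1=[P2] Q2=[]
t=14-16: P3@Q0 runs 2, rem=5, I/O yield, promote→Q0. Q0=[P4,P3] Q1=[P2] Q2=[]
t=16-17: P4@Q0 runs 1, rem=12, I/O yield, promote→Q0. Q0=[P3,P4] Q1=[P2] Q2=[]
t=17-19: P3@Q0 runs 2, rem=3, I/O yield, promote→Q0. Q0=[P4,P3] Q1=[P2] Q2=[]
t=19-20: P4@Q0 runs 1, rem=11, I/O yield, promote→Q0. Q0=[P3,P4] Q1=[P2] Q2=[]
t=20-22: P3@Q0 runs 2, rem=1, I/O yield, promote→Q0. Q0=[P4,P3] Q1=[P2] Q2=[]
t=22-23: P4@Q0 runs 1, rem=10, I/O yield, promote→Q0. Q0=[P3,P4] Q1=[P2] Q2=[]
t=23-24: P3@Q0 runs 1, rem=0, completes. Q0=[P4] Q1=[P2] Q2=[]
t=24-25: P4@Q0 runs 1, rem=9, I/O yield, promote→Q0. Q0=[P4] Q1=[P2] Q2=[]
t=25-26: P4@Q0 runs 1, rem=8, I/O yield, promote→Q0. Q0=[P4] Q1=[P2] Q2=[]
t=26-27: P4@Q0 runs 1, rem=7, I/O yield, promote→Q0. Q0=[P4] Q1=[P2] Q2=[]
t=27-28: P4@Q0 runs 1, rem=6, I/O yield, promote→Q0. Q0=[P4] Q1=[P2] Q2=[]
t=28-29: P4@Q0 runs 1, rem=5, I/O yield, promote→Q0. Q0=[P4] Q1=[P2] Q2=[]
t=29-30: P4@Q0 runs 1, rem=4, I/O yield, promote→Q0. Q0=[P4] Q1=[P2] Q2=[]
t=30-31: P4@Q0 runs 1, rem=3, I/O yield, promote→Q0. Q0=[P4] Q1=[P2] Q2=[]
t=31-32: P4@Q0 runs 1, rem=2, I/O yield, promote→Q0. Q0=[P4] Q1=[P2] Q2=[]
t=32-33: P4@Q0 runs 1, rem=1, I/O yield, promote→Q0. Q0=[P4] Q1=[P2] Q2=[]
t=33-34: P4@Q0 runs 1, rem=0, completes. Q0=[] Q1=[P2] Q2=[]
t=34-40: P2@Q1 runs 6, rem=0, completes. Q0=[] Q1=[] Q2=[]

Answer: P1(0-2) P2(2-5) P3(5-7) P4(7-8) P1(8-10) P3(10-12) P4(12-13) P1(13-14) P3(14-16) P4(16-17) P3(17-19) P4(19-20) P3(20-22) P4(22-23) P3(23-24) P4(24-25) P4(25-26) P4(26-27) P4(27-28) P4(28-29) P4(29-30) P4(30-31) P4(31-32) P4(32-33) P4(33-34) P2(34-40)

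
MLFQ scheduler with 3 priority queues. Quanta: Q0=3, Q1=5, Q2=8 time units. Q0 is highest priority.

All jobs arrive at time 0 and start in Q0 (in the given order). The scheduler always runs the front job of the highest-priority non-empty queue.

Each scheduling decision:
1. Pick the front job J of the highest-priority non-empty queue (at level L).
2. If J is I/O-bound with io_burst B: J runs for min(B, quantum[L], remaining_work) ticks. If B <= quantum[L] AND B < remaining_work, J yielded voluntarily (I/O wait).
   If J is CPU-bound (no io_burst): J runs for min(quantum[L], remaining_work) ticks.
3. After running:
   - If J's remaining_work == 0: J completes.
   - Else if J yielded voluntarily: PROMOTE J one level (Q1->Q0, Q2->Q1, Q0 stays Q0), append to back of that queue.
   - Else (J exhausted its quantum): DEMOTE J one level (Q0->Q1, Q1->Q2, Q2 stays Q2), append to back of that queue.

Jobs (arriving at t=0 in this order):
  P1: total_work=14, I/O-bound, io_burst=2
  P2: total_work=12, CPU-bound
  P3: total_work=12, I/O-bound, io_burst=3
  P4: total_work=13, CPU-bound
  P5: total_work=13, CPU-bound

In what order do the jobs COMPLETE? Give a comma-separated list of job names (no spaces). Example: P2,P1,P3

Answer: P3,P1,P2,P4,P5

Derivation:
t=0-2: P1@Q0 runs 2, rem=12, I/O yield, promote→Q0. Q0=[P2,P3,P4,P5,P1] Q1=[] Q2=[]
t=2-5: P2@Q0 runs 3, rem=9, quantum used, demote→Q1. Q0=[P3,P4,P5,P1] Q1=[P2] Q2=[]
t=5-8: P3@Q0 runs 3, rem=9, I/O yield, promote→Q0. Q0=[P4,P5,P1,P3] Q1=[P2] Q2=[]
t=8-11: P4@Q0 runs 3, rem=10, quantum used, demote→Q1. Q0=[P5,P1,P3] Q1=[P2,P4] Q2=[]
t=11-14: P5@Q0 runs 3, rem=10, quantum used, demote→Q1. Q0=[P1,P3] Q1=[P2,P4,P5] Q2=[]
t=14-16: P1@Q0 runs 2, rem=10, I/O yield, promote→Q0. Q0=[P3,P1] Q1=[P2,P4,P5] Q2=[]
t=16-19: P3@Q0 runs 3, rem=6, I/O yield, promote→Q0. Q0=[P1,P3] Q1=[P2,P4,P5] Q2=[]
t=19-21: P1@Q0 runs 2, rem=8, I/O yield, promote→Q0. Q0=[P3,P1] Q1=[P2,P4,P5] Q2=[]
t=21-24: P3@Q0 runs 3, rem=3, I/O yield, promote→Q0. Q0=[P1,P3] Q1=[P2,P4,P5] Q2=[]
t=24-26: P1@Q0 runs 2, rem=6, I/O yield, promote→Q0. Q0=[P3,P1] Q1=[P2,P4,P5] Q2=[]
t=26-29: P3@Q0 runs 3, rem=0, completes. Q0=[P1] Q1=[P2,P4,P5] Q2=[]
t=29-31: P1@Q0 runs 2, rem=4, I/O yield, promote→Q0. Q0=[P1] Q1=[P2,P4,P5] Q2=[]
t=31-33: P1@Q0 runs 2, rem=2, I/O yield, promote→Q0. Q0=[P1] Q1=[P2,P4,P5] Q2=[]
t=33-35: P1@Q0 runs 2, rem=0, completes. Q0=[] Q1=[P2,P4,P5] Q2=[]
t=35-40: P2@Q1 runs 5, rem=4, quantum used, demote→Q2. Q0=[] Q1=[P4,P5] Q2=[P2]
t=40-45: P4@Q1 runs 5, rem=5, quantum used, demote→Q2. Q0=[] Q1=[P5] Q2=[P2,P4]
t=45-50: P5@Q1 runs 5, rem=5, quantum used, demote→Q2. Q0=[] Q1=[] Q2=[P2,P4,P5]
t=50-54: P2@Q2 runs 4, rem=0, completes. Q0=[] Q1=[] Q2=[P4,P5]
t=54-59: P4@Q2 runs 5, rem=0, completes. Q0=[] Q1=[] Q2=[P5]
t=59-64: P5@Q2 runs 5, rem=0, completes. Q0=[] Q1=[] Q2=[]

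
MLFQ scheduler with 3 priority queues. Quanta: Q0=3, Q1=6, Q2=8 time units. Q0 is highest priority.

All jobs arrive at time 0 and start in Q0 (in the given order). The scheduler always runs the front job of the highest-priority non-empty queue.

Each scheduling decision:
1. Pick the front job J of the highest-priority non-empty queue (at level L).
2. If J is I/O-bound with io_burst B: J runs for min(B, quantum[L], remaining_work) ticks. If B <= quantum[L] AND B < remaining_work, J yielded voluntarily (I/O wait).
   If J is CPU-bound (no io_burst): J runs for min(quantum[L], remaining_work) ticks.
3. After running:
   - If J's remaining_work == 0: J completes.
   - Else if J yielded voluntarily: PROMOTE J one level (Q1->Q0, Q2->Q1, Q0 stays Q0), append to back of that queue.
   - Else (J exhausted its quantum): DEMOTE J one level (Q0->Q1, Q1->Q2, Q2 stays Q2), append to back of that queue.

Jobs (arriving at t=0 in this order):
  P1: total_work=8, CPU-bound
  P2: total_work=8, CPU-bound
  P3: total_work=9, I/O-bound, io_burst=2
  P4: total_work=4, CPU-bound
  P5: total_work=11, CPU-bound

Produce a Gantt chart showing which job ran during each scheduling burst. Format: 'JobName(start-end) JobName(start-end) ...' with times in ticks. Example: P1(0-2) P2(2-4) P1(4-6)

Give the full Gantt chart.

t=0-3: P1@Q0 runs 3, rem=5, quantum used, demote→Q1. Q0=[P2,P3,P4,P5] Q1=[P1] Q2=[]
t=3-6: P2@Q0 runs 3, rem=5, quantum used, demote→Q1. Q0=[P3,P4,P5] Q1=[P1,P2] Q2=[]
t=6-8: P3@Q0 runs 2, rem=7, I/O yield, promote→Q0. Q0=[P4,P5,P3] Q1=[P1,P2] Q2=[]
t=8-11: P4@Q0 runs 3, rem=1, quantum used, demote→Q1. Q0=[P5,P3] Q1=[P1,P2,P4] Q2=[]
t=11-14: P5@Q0 runs 3, rem=8, quantum used, demote→Q1. Q0=[P3] Q1=[P1,P2,P4,P5] Q2=[]
t=14-16: P3@Q0 runs 2, rem=5, I/O yield, promote→Q0. Q0=[P3] Q1=[P1,P2,P4,P5] Q2=[]
t=16-18: P3@Q0 runs 2, rem=3, I/O yield, promote→Q0. Q0=[P3] Q1=[P1,P2,P4,P5] Q2=[]
t=18-20: P3@Q0 runs 2, rem=1, I/O yield, promote→Q0. Q0=[P3] Q1=[P1,P2,P4,P5] Q2=[]
t=20-21: P3@Q0 runs 1, rem=0, completes. Q0=[] Q1=[P1,P2,P4,P5] Q2=[]
t=21-26: P1@Q1 runs 5, rem=0, completes. Q0=[] Q1=[P2,P4,P5] Q2=[]
t=26-31: P2@Q1 runs 5, rem=0, completes. Q0=[] Q1=[P4,P5] Q2=[]
t=31-32: P4@Q1 runs 1, rem=0, completes. Q0=[] Q1=[P5] Q2=[]
t=32-38: P5@Q1 runs 6, rem=2, quantum used, demote→Q2. Q0=[] Q1=[] Q2=[P5]
t=38-40: P5@Q2 runs 2, rem=0, completes. Q0=[] Q1=[] Q2=[]

Answer: P1(0-3) P2(3-6) P3(6-8) P4(8-11) P5(11-14) P3(14-16) P3(16-18) P3(18-20) P3(20-21) P1(21-26) P2(26-31) P4(31-32) P5(32-38) P5(38-40)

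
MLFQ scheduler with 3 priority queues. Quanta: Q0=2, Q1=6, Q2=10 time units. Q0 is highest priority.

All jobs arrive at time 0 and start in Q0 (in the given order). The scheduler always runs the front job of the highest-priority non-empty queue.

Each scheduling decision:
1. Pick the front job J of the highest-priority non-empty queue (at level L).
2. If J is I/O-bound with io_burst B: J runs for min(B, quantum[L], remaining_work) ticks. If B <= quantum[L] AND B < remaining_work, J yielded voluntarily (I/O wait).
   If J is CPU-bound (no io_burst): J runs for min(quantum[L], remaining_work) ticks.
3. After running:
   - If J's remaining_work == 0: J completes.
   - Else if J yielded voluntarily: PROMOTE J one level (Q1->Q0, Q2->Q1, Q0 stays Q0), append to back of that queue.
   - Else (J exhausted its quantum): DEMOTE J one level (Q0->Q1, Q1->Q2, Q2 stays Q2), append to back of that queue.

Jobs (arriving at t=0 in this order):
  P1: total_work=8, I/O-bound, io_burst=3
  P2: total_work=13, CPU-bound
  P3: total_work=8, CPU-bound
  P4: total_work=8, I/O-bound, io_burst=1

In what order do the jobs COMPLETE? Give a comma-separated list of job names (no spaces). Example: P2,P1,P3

t=0-2: P1@Q0 runs 2, rem=6, quantum used, demote→Q1. Q0=[P2,P3,P4] Q1=[P1] Q2=[]
t=2-4: P2@Q0 runs 2, rem=11, quantum used, demote→Q1. Q0=[P3,P4] Q1=[P1,P2] Q2=[]
t=4-6: P3@Q0 runs 2, rem=6, quantum used, demote→Q1. Q0=[P4] Q1=[P1,P2,P3] Q2=[]
t=6-7: P4@Q0 runs 1, rem=7, I/O yield, promote→Q0. Q0=[P4] Q1=[P1,P2,P3] Q2=[]
t=7-8: P4@Q0 runs 1, rem=6, I/O yield, promote→Q0. Q0=[P4] Q1=[P1,P2,P3] Q2=[]
t=8-9: P4@Q0 runs 1, rem=5, I/O yield, promote→Q0. Q0=[P4] Q1=[P1,P2,P3] Q2=[]
t=9-10: P4@Q0 runs 1, rem=4, I/O yield, promote→Q0. Q0=[P4] Q1=[P1,P2,P3] Q2=[]
t=10-11: P4@Q0 runs 1, rem=3, I/O yield, promote→Q0. Q0=[P4] Q1=[P1,P2,P3] Q2=[]
t=11-12: P4@Q0 runs 1, rem=2, I/O yield, promote→Q0. Q0=[P4] Q1=[P1,P2,P3] Q2=[]
t=12-13: P4@Q0 runs 1, rem=1, I/O yield, promote→Q0. Q0=[P4] Q1=[P1,P2,P3] Q2=[]
t=13-14: P4@Q0 runs 1, rem=0, completes. Q0=[] Q1=[P1,P2,P3] Q2=[]
t=14-17: P1@Q1 runs 3, rem=3, I/O yield, promote→Q0. Q0=[P1] Q1=[P2,P3] Q2=[]
t=17-19: P1@Q0 runs 2, rem=1, quantum used, demote→Q1. Q0=[] Q1=[P2,P3,P1] Q2=[]
t=19-25: P2@Q1 runs 6, rem=5, quantum used, demote→Q2. Q0=[] Q1=[P3,P1] Q2=[P2]
t=25-31: P3@Q1 runs 6, rem=0, completes. Q0=[] Q1=[P1] Q2=[P2]
t=31-32: P1@Q1 runs 1, rem=0, completes. Q0=[] Q1=[] Q2=[P2]
t=32-37: P2@Q2 runs 5, rem=0, completes. Q0=[] Q1=[] Q2=[]

Answer: P4,P3,P1,P2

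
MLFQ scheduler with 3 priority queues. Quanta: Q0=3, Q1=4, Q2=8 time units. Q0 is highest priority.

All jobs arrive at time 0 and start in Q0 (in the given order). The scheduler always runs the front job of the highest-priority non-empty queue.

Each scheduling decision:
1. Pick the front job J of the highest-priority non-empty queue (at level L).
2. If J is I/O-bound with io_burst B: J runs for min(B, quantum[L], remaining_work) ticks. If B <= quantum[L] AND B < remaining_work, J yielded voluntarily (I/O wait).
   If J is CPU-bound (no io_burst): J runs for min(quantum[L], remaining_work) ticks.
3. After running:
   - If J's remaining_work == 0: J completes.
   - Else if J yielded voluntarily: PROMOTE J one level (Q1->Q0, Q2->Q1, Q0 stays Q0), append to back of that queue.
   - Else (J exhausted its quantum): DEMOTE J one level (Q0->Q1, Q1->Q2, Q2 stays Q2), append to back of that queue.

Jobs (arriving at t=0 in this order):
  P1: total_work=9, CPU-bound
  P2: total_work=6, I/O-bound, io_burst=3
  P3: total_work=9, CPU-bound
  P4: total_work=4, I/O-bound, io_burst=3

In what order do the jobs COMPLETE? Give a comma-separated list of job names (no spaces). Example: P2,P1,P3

Answer: P2,P4,P1,P3

Derivation:
t=0-3: P1@Q0 runs 3, rem=6, quantum used, demote→Q1. Q0=[P2,P3,P4] Q1=[P1] Q2=[]
t=3-6: P2@Q0 runs 3, rem=3, I/O yield, promote→Q0. Q0=[P3,P4,P2] Q1=[P1] Q2=[]
t=6-9: P3@Q0 runs 3, rem=6, quantum used, demote→Q1. Q0=[P4,P2] Q1=[P1,P3] Q2=[]
t=9-12: P4@Q0 runs 3, rem=1, I/O yield, promote→Q0. Q0=[P2,P4] Q1=[P1,P3] Q2=[]
t=12-15: P2@Q0 runs 3, rem=0, completes. Q0=[P4] Q1=[P1,P3] Q2=[]
t=15-16: P4@Q0 runs 1, rem=0, completes. Q0=[] Q1=[P1,P3] Q2=[]
t=16-20: P1@Q1 runs 4, rem=2, quantum used, demote→Q2. Q0=[] Q1=[P3] Q2=[P1]
t=20-24: P3@Q1 runs 4, rem=2, quantum used, demote→Q2. Q0=[] Q1=[] Q2=[P1,P3]
t=24-26: P1@Q2 runs 2, rem=0, completes. Q0=[] Q1=[] Q2=[P3]
t=26-28: P3@Q2 runs 2, rem=0, completes. Q0=[] Q1=[] Q2=[]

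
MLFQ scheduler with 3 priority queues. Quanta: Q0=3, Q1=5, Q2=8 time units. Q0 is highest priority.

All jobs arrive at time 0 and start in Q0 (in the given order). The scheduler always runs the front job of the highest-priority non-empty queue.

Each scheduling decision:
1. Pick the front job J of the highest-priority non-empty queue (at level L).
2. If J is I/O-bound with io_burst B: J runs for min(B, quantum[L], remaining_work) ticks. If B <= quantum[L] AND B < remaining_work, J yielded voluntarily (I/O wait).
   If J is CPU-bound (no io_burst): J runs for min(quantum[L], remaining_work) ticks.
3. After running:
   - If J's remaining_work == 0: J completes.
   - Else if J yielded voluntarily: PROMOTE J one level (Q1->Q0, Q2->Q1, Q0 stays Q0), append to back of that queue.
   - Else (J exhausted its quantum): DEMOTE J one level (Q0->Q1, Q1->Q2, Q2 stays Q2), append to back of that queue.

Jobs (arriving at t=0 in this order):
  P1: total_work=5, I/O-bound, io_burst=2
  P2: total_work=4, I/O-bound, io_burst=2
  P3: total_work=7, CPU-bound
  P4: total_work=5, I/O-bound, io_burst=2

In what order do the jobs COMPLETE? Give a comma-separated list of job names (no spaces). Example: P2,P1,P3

t=0-2: P1@Q0 runs 2, rem=3, I/O yield, promote→Q0. Q0=[P2,P3,P4,P1] Q1=[] Q2=[]
t=2-4: P2@Q0 runs 2, rem=2, I/O yield, promote→Q0. Q0=[P3,P4,P1,P2] Q1=[] Q2=[]
t=4-7: P3@Q0 runs 3, rem=4, quantum used, demote→Q1. Q0=[P4,P1,P2] Q1=[P3] Q2=[]
t=7-9: P4@Q0 runs 2, rem=3, I/O yield, promote→Q0. Q0=[P1,P2,P4] Q1=[P3] Q2=[]
t=9-11: P1@Q0 runs 2, rem=1, I/O yield, promote→Q0. Q0=[P2,P4,P1] Q1=[P3] Q2=[]
t=11-13: P2@Q0 runs 2, rem=0, completes. Q0=[P4,P1] Q1=[P3] Q2=[]
t=13-15: P4@Q0 runs 2, rem=1, I/O yield, promote→Q0. Q0=[P1,P4] Q1=[P3] Q2=[]
t=15-16: P1@Q0 runs 1, rem=0, completes. Q0=[P4] Q1=[P3] Q2=[]
t=16-17: P4@Q0 runs 1, rem=0, completes. Q0=[] Q1=[P3] Q2=[]
t=17-21: P3@Q1 runs 4, rem=0, completes. Q0=[] Q1=[] Q2=[]

Answer: P2,P1,P4,P3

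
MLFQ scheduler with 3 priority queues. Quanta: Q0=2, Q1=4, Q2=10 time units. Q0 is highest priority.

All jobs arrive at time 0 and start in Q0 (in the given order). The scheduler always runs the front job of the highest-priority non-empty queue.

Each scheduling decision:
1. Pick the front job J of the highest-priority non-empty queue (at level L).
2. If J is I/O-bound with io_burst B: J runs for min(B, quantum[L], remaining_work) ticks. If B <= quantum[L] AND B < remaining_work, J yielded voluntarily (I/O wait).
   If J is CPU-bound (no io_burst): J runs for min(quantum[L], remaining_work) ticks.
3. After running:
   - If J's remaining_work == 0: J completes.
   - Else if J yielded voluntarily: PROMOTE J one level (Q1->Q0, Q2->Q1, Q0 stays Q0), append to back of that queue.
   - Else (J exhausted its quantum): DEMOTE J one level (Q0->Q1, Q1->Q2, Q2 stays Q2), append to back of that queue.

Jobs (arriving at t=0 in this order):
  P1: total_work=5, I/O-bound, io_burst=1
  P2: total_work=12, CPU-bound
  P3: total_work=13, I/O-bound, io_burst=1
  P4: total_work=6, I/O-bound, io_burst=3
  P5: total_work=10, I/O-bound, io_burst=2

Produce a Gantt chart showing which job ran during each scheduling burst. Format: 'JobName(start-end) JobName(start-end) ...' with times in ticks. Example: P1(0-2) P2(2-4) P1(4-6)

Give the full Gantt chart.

t=0-1: P1@Q0 runs 1, rem=4, I/O yield, promote→Q0. Q0=[P2,P3,P4,P5,P1] Q1=[] Q2=[]
t=1-3: P2@Q0 runs 2, rem=10, quantum used, demote→Q1. Q0=[P3,P4,P5,P1] Q1=[P2] Q2=[]
t=3-4: P3@Q0 runs 1, rem=12, I/O yield, promote→Q0. Q0=[P4,P5,P1,P3] Q1=[P2] Q2=[]
t=4-6: P4@Q0 runs 2, rem=4, quantum used, demote→Q1. Q0=[P5,P1,P3] Q1=[P2,P4] Q2=[]
t=6-8: P5@Q0 runs 2, rem=8, I/O yield, promote→Q0. Q0=[P1,P3,P5] Q1=[P2,P4] Q2=[]
t=8-9: P1@Q0 runs 1, rem=3, I/O yield, promote→Q0. Q0=[P3,P5,P1] Q1=[P2,P4] Q2=[]
t=9-10: P3@Q0 runs 1, rem=11, I/O yield, promote→Q0. Q0=[P5,P1,P3] Q1=[P2,P4] Q2=[]
t=10-12: P5@Q0 runs 2, rem=6, I/O yield, promote→Q0. Q0=[P1,P3,P5] Q1=[P2,P4] Q2=[]
t=12-13: P1@Q0 runs 1, rem=2, I/O yield, promote→Q0. Q0=[P3,P5,P1] Q1=[P2,P4] Q2=[]
t=13-14: P3@Q0 runs 1, rem=10, I/O yield, promote→Q0. Q0=[P5,P1,P3] Q1=[P2,P4] Q2=[]
t=14-16: P5@Q0 runs 2, rem=4, I/O yield, promote→Q0. Q0=[P1,P3,P5] Q1=[P2,P4] Q2=[]
t=16-17: P1@Q0 runs 1, rem=1, I/O yield, promote→Q0. Q0=[P3,P5,P1] Q1=[P2,P4] Q2=[]
t=17-18: P3@Q0 runs 1, rem=9, I/O yield, promote→Q0. Q0=[P5,P1,P3] Q1=[P2,P4] Q2=[]
t=18-20: P5@Q0 runs 2, rem=2, I/O yield, promote→Q0. Q0=[P1,P3,P5] Q1=[P2,P4] Q2=[]
t=20-21: P1@Q0 runs 1, rem=0, completes. Q0=[P3,P5] Q1=[P2,P4] Q2=[]
t=21-22: P3@Q0 runs 1, rem=8, I/O yield, promote→Q0. Q0=[P5,P3] Q1=[P2,P4] Q2=[]
t=22-24: P5@Q0 runs 2, rem=0, completes. Q0=[P3] Q1=[P2,P4] Q2=[]
t=24-25: P3@Q0 runs 1, rem=7, I/O yield, promote→Q0. Q0=[P3] Q1=[P2,P4] Q2=[]
t=25-26: P3@Q0 runs 1, rem=6, I/O yield, promote→Q0. Q0=[P3] Q1=[P2,P4] Q2=[]
t=26-27: P3@Q0 runs 1, rem=5, I/O yield, promote→Q0. Q0=[P3] Q1=[P2,P4] Q2=[]
t=27-28: P3@Q0 runs 1, rem=4, I/O yield, promote→Q0. Q0=[P3] Q1=[P2,P4] Q2=[]
t=28-29: P3@Q0 runs 1, rem=3, I/O yield, promote→Q0. Q0=[P3] Q1=[P2,P4] Q2=[]
t=29-30: P3@Q0 runs 1, rem=2, I/O yield, promote→Q0. Q0=[P3] Q1=[P2,P4] Q2=[]
t=30-31: P3@Q0 runs 1, rem=1, I/O yield, promote→Q0. Q0=[P3] Q1=[P2,P4] Q2=[]
t=31-32: P3@Q0 runs 1, rem=0, completes. Q0=[] Q1=[P2,P4] Q2=[]
t=32-36: P2@Q1 runs 4, rem=6, quantum used, demote→Q2. Q0=[] Q1=[P4] Q2=[P2]
t=36-39: P4@Q1 runs 3, rem=1, I/O yield, promote→Q0. Q0=[P4] Q1=[] Q2=[P2]
t=39-40: P4@Q0 runs 1, rem=0, completes. Q0=[] Q1=[] Q2=[P2]
t=40-46: P2@Q2 runs 6, rem=0, completes. Q0=[] Q1=[] Q2=[]

Answer: P1(0-1) P2(1-3) P3(3-4) P4(4-6) P5(6-8) P1(8-9) P3(9-10) P5(10-12) P1(12-13) P3(13-14) P5(14-16) P1(16-17) P3(17-18) P5(18-20) P1(20-21) P3(21-22) P5(22-24) P3(24-25) P3(25-26) P3(26-27) P3(27-28) P3(28-29) P3(29-30) P3(30-31) P3(31-32) P2(32-36) P4(36-39) P4(39-40) P2(40-46)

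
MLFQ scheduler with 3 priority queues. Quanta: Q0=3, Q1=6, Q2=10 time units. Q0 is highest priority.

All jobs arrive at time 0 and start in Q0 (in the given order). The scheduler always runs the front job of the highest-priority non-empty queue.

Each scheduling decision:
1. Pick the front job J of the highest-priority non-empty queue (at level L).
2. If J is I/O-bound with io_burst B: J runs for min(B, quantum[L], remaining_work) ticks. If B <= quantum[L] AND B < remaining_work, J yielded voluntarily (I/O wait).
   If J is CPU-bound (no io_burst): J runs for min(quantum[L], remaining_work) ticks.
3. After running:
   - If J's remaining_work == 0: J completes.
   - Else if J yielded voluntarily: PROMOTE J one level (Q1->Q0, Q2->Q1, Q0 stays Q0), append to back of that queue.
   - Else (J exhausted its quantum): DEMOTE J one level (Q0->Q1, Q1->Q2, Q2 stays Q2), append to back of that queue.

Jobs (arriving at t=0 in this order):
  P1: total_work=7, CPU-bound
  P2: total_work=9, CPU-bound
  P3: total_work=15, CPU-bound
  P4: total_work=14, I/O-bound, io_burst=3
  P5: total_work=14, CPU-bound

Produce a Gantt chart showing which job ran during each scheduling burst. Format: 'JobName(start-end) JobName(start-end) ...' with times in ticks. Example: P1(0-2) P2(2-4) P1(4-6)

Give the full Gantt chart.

Answer: P1(0-3) P2(3-6) P3(6-9) P4(9-12) P5(12-15) P4(15-18) P4(18-21) P4(21-24) P4(24-26) P1(26-30) P2(30-36) P3(36-42) P5(42-48) P3(48-54) P5(54-59)

Derivation:
t=0-3: P1@Q0 runs 3, rem=4, quantum used, demote→Q1. Q0=[P2,P3,P4,P5] Q1=[P1] Q2=[]
t=3-6: P2@Q0 runs 3, rem=6, quantum used, demote→Q1. Q0=[P3,P4,P5] Q1=[P1,P2] Q2=[]
t=6-9: P3@Q0 runs 3, rem=12, quantum used, demote→Q1. Q0=[P4,P5] Q1=[P1,P2,P3] Q2=[]
t=9-12: P4@Q0 runs 3, rem=11, I/O yield, promote→Q0. Q0=[P5,P4] Q1=[P1,P2,P3] Q2=[]
t=12-15: P5@Q0 runs 3, rem=11, quantum used, demote→Q1. Q0=[P4] Q1=[P1,P2,P3,P5] Q2=[]
t=15-18: P4@Q0 runs 3, rem=8, I/O yield, promote→Q0. Q0=[P4] Q1=[P1,P2,P3,P5] Q2=[]
t=18-21: P4@Q0 runs 3, rem=5, I/O yield, promote→Q0. Q0=[P4] Q1=[P1,P2,P3,P5] Q2=[]
t=21-24: P4@Q0 runs 3, rem=2, I/O yield, promote→Q0. Q0=[P4] Q1=[P1,P2,P3,P5] Q2=[]
t=24-26: P4@Q0 runs 2, rem=0, completes. Q0=[] Q1=[P1,P2,P3,P5] Q2=[]
t=26-30: P1@Q1 runs 4, rem=0, completes. Q0=[] Q1=[P2,P3,P5] Q2=[]
t=30-36: P2@Q1 runs 6, rem=0, completes. Q0=[] Q1=[P3,P5] Q2=[]
t=36-42: P3@Q1 runs 6, rem=6, quantum used, demote→Q2. Q0=[] Q1=[P5] Q2=[P3]
t=42-48: P5@Q1 runs 6, rem=5, quantum used, demote→Q2. Q0=[] Q1=[] Q2=[P3,P5]
t=48-54: P3@Q2 runs 6, rem=0, completes. Q0=[] Q1=[] Q2=[P5]
t=54-59: P5@Q2 runs 5, rem=0, completes. Q0=[] Q1=[] Q2=[]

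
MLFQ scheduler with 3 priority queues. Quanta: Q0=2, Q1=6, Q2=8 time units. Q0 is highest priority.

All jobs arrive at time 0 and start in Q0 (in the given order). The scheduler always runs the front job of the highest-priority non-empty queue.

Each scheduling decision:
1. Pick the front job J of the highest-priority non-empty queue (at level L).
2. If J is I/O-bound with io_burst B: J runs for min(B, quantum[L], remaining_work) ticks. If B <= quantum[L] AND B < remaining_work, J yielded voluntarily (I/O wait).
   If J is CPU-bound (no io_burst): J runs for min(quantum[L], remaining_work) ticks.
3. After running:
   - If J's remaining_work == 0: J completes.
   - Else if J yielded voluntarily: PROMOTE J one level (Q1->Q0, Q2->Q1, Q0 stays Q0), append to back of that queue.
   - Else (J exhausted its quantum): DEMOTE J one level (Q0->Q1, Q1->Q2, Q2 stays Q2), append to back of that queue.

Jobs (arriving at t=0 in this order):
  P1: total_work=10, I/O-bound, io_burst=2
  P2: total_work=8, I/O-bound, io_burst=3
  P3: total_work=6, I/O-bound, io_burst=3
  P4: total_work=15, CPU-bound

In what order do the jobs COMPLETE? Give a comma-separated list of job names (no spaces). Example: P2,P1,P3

Answer: P1,P3,P2,P4

Derivation:
t=0-2: P1@Q0 runs 2, rem=8, I/O yield, promote→Q0. Q0=[P2,P3,P4,P1] Q1=[] Q2=[]
t=2-4: P2@Q0 runs 2, rem=6, quantum used, demote→Q1. Q0=[P3,P4,P1] Q1=[P2] Q2=[]
t=4-6: P3@Q0 runs 2, rem=4, quantum used, demote→Q1. Q0=[P4,P1] Q1=[P2,P3] Q2=[]
t=6-8: P4@Q0 runs 2, rem=13, quantum used, demote→Q1. Q0=[P1] Q1=[P2,P3,P4] Q2=[]
t=8-10: P1@Q0 runs 2, rem=6, I/O yield, promote→Q0. Q0=[P1] Q1=[P2,P3,P4] Q2=[]
t=10-12: P1@Q0 runs 2, rem=4, I/O yield, promote→Q0. Q0=[P1] Q1=[P2,P3,P4] Q2=[]
t=12-14: P1@Q0 runs 2, rem=2, I/O yield, promote→Q0. Q0=[P1] Q1=[P2,P3,P4] Q2=[]
t=14-16: P1@Q0 runs 2, rem=0, completes. Q0=[] Q1=[P2,P3,P4] Q2=[]
t=16-19: P2@Q1 runs 3, rem=3, I/O yield, promote→Q0. Q0=[P2] Q1=[P3,P4] Q2=[]
t=19-21: P2@Q0 runs 2, rem=1, quantum used, demote→Q1. Q0=[] Q1=[P3,P4,P2] Q2=[]
t=21-24: P3@Q1 runs 3, rem=1, I/O yield, promote→Q0. Q0=[P3] Q1=[P4,P2] Q2=[]
t=24-25: P3@Q0 runs 1, rem=0, completes. Q0=[] Q1=[P4,P2] Q2=[]
t=25-31: P4@Q1 runs 6, rem=7, quantum used, demote→Q2. Q0=[] Q1=[P2] Q2=[P4]
t=31-32: P2@Q1 runs 1, rem=0, completes. Q0=[] Q1=[] Q2=[P4]
t=32-39: P4@Q2 runs 7, rem=0, completes. Q0=[] Q1=[] Q2=[]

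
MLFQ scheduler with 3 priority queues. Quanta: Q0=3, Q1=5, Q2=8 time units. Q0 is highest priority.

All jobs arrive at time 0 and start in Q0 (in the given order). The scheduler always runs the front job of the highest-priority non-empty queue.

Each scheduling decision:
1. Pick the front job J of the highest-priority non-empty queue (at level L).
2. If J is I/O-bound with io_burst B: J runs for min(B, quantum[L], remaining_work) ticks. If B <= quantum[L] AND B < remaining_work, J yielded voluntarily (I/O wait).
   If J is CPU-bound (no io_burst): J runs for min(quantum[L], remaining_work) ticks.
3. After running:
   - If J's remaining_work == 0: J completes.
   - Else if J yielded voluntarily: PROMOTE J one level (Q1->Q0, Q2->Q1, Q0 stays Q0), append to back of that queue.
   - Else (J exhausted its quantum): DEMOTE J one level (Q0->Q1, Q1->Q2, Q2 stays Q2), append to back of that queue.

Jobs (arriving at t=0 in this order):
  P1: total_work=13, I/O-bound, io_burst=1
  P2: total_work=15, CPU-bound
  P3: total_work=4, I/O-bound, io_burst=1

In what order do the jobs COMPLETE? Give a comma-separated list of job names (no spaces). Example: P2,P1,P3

t=0-1: P1@Q0 runs 1, rem=12, I/O yield, promote→Q0. Q0=[P2,P3,P1] Q1=[] Q2=[]
t=1-4: P2@Q0 runs 3, rem=12, quantum used, demote→Q1. Q0=[P3,P1] Q1=[P2] Q2=[]
t=4-5: P3@Q0 runs 1, rem=3, I/O yield, promote→Q0. Q0=[P1,P3] Q1=[P2] Q2=[]
t=5-6: P1@Q0 runs 1, rem=11, I/O yield, promote→Q0. Q0=[P3,P1] Q1=[P2] Q2=[]
t=6-7: P3@Q0 runs 1, rem=2, I/O yield, promote→Q0. Q0=[P1,P3] Q1=[P2] Q2=[]
t=7-8: P1@Q0 runs 1, rem=10, I/O yield, promote→Q0. Q0=[P3,P1] Q1=[P2] Q2=[]
t=8-9: P3@Q0 runs 1, rem=1, I/O yield, promote→Q0. Q0=[P1,P3] Q1=[P2] Q2=[]
t=9-10: P1@Q0 runs 1, rem=9, I/O yield, promote→Q0. Q0=[P3,P1] Q1=[P2] Q2=[]
t=10-11: P3@Q0 runs 1, rem=0, completes. Q0=[P1] Q1=[P2] Q2=[]
t=11-12: P1@Q0 runs 1, rem=8, I/O yield, promote→Q0. Q0=[P1] Q1=[P2] Q2=[]
t=12-13: P1@Q0 runs 1, rem=7, I/O yield, promote→Q0. Q0=[P1] Q1=[P2] Q2=[]
t=13-14: P1@Q0 runs 1, rem=6, I/O yield, promote→Q0. Q0=[P1] Q1=[P2] Q2=[]
t=14-15: P1@Q0 runs 1, rem=5, I/O yield, promote→Q0. Q0=[P1] Q1=[P2] Q2=[]
t=15-16: P1@Q0 runs 1, rem=4, I/O yield, promote→Q0. Q0=[P1] Q1=[P2] Q2=[]
t=16-17: P1@Q0 runs 1, rem=3, I/O yield, promote→Q0. Q0=[P1] Q1=[P2] Q2=[]
t=17-18: P1@Q0 runs 1, rem=2, I/O yield, promote→Q0. Q0=[P1] Q1=[P2] Q2=[]
t=18-19: P1@Q0 runs 1, rem=1, I/O yield, promote→Q0. Q0=[P1] Q1=[P2] Q2=[]
t=19-20: P1@Q0 runs 1, rem=0, completes. Q0=[] Q1=[P2] Q2=[]
t=20-25: P2@Q1 runs 5, rem=7, quantum used, demote→Q2. Q0=[] Q1=[] Q2=[P2]
t=25-32: P2@Q2 runs 7, rem=0, completes. Q0=[] Q1=[] Q2=[]

Answer: P3,P1,P2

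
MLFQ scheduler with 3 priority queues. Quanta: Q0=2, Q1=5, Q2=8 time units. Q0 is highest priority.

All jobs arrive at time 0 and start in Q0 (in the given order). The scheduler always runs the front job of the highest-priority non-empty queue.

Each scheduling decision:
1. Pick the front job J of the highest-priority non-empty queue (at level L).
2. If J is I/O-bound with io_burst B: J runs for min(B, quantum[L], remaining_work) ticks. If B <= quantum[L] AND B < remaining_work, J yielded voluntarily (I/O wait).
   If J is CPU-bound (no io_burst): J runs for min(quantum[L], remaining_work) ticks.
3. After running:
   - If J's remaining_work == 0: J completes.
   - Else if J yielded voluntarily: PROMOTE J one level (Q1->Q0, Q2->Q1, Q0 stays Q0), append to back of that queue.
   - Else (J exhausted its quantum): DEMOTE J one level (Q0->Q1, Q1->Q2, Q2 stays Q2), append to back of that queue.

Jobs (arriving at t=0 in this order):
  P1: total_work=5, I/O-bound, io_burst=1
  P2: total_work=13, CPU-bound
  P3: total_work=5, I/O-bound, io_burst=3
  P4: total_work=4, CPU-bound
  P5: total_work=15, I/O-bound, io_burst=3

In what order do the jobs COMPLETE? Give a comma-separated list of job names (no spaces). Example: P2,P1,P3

Answer: P1,P3,P4,P5,P2

Derivation:
t=0-1: P1@Q0 runs 1, rem=4, I/O yield, promote→Q0. Q0=[P2,P3,P4,P5,P1] Q1=[] Q2=[]
t=1-3: P2@Q0 runs 2, rem=11, quantum used, demote→Q1. Q0=[P3,P4,P5,P1] Q1=[P2] Q2=[]
t=3-5: P3@Q0 runs 2, rem=3, quantum used, demote→Q1. Q0=[P4,P5,P1] Q1=[P2,P3] Q2=[]
t=5-7: P4@Q0 runs 2, rem=2, quantum used, demote→Q1. Q0=[P5,P1] Q1=[P2,P3,P4] Q2=[]
t=7-9: P5@Q0 runs 2, rem=13, quantum used, demote→Q1. Q0=[P1] Q1=[P2,P3,P4,P5] Q2=[]
t=9-10: P1@Q0 runs 1, rem=3, I/O yield, promote→Q0. Q0=[P1] Q1=[P2,P3,P4,P5] Q2=[]
t=10-11: P1@Q0 runs 1, rem=2, I/O yield, promote→Q0. Q0=[P1] Q1=[P2,P3,P4,P5] Q2=[]
t=11-12: P1@Q0 runs 1, rem=1, I/O yield, promote→Q0. Q0=[P1] Q1=[P2,P3,P4,P5] Q2=[]
t=12-13: P1@Q0 runs 1, rem=0, completes. Q0=[] Q1=[P2,P3,P4,P5] Q2=[]
t=13-18: P2@Q1 runs 5, rem=6, quantum used, demote→Q2. Q0=[] Q1=[P3,P4,P5] Q2=[P2]
t=18-21: P3@Q1 runs 3, rem=0, completes. Q0=[] Q1=[P4,P5] Q2=[P2]
t=21-23: P4@Q1 runs 2, rem=0, completes. Q0=[] Q1=[P5] Q2=[P2]
t=23-26: P5@Q1 runs 3, rem=10, I/O yield, promote→Q0. Q0=[P5] Q1=[] Q2=[P2]
t=26-28: P5@Q0 runs 2, rem=8, quantum used, demote→Q1. Q0=[] Q1=[P5] Q2=[P2]
t=28-31: P5@Q1 runs 3, rem=5, I/O yield, promote→Q0. Q0=[P5] Q1=[] Q2=[P2]
t=31-33: P5@Q0 runs 2, rem=3, quantum used, demote→Q1. Q0=[] Q1=[P5] Q2=[P2]
t=33-36: P5@Q1 runs 3, rem=0, completes. Q0=[] Q1=[] Q2=[P2]
t=36-42: P2@Q2 runs 6, rem=0, completes. Q0=[] Q1=[] Q2=[]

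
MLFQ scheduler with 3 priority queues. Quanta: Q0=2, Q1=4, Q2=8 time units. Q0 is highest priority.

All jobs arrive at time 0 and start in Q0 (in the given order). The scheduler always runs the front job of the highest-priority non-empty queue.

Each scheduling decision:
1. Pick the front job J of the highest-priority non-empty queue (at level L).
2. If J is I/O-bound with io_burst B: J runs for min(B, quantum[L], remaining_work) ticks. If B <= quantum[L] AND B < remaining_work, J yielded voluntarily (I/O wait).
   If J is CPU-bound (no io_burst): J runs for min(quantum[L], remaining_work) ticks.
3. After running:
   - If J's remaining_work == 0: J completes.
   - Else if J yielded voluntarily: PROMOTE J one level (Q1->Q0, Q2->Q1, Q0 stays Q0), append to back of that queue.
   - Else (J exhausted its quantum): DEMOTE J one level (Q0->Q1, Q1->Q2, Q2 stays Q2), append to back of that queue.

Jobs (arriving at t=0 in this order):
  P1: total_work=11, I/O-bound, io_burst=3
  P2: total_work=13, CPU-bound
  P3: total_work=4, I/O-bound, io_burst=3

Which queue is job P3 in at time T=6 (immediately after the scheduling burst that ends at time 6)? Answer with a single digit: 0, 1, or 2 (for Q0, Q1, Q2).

t=0-2: P1@Q0 runs 2, rem=9, quantum used, demote→Q1. Q0=[P2,P3] Q1=[P1] Q2=[]
t=2-4: P2@Q0 runs 2, rem=11, quantum used, demote→Q1. Q0=[P3] Q1=[P1,P2] Q2=[]
t=4-6: P3@Q0 runs 2, rem=2, quantum used, demote→Q1. Q0=[] Q1=[P1,P2,P3] Q2=[]
t=6-9: P1@Q1 runs 3, rem=6, I/O yield, promote→Q0. Q0=[P1] Q1=[P2,P3] Q2=[]
t=9-11: P1@Q0 runs 2, rem=4, quantum used, demote→Q1. Q0=[] Q1=[P2,P3,P1] Q2=[]
t=11-15: P2@Q1 runs 4, rem=7, quantum used, demote→Q2. Q0=[] Q1=[P3,P1] Q2=[P2]
t=15-17: P3@Q1 runs 2, rem=0, completes. Q0=[] Q1=[P1] Q2=[P2]
t=17-20: P1@Q1 runs 3, rem=1, I/O yield, promote→Q0. Q0=[P1] Q1=[] Q2=[P2]
t=20-21: P1@Q0 runs 1, rem=0, completes. Q0=[] Q1=[] Q2=[P2]
t=21-28: P2@Q2 runs 7, rem=0, completes. Q0=[] Q1=[] Q2=[]

Answer: 1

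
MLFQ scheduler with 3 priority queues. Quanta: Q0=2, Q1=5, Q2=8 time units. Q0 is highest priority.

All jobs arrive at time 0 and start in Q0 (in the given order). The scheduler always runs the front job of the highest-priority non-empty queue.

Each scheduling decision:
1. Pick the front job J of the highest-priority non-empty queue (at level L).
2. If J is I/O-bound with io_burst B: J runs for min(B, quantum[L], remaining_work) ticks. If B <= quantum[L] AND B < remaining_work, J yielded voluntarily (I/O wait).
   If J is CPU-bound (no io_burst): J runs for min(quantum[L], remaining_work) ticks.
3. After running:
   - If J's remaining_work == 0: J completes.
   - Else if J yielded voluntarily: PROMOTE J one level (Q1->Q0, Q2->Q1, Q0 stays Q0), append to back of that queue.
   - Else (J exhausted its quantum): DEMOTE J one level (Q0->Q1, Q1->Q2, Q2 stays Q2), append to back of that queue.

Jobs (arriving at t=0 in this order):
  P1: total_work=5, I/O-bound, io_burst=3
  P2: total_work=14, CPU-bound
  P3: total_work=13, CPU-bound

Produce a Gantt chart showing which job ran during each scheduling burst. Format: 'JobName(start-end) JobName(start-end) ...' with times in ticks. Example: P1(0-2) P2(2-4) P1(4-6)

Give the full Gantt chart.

Answer: P1(0-2) P2(2-4) P3(4-6) P1(6-9) P2(9-14) P3(14-19) P2(19-26) P3(26-32)

Derivation:
t=0-2: P1@Q0 runs 2, rem=3, quantum used, demote→Q1. Q0=[P2,P3] Q1=[P1] Q2=[]
t=2-4: P2@Q0 runs 2, rem=12, quantum used, demote→Q1. Q0=[P3] Q1=[P1,P2] Q2=[]
t=4-6: P3@Q0 runs 2, rem=11, quantum used, demote→Q1. Q0=[] Q1=[P1,P2,P3] Q2=[]
t=6-9: P1@Q1 runs 3, rem=0, completes. Q0=[] Q1=[P2,P3] Q2=[]
t=9-14: P2@Q1 runs 5, rem=7, quantum used, demote→Q2. Q0=[] Q1=[P3] Q2=[P2]
t=14-19: P3@Q1 runs 5, rem=6, quantum used, demote→Q2. Q0=[] Q1=[] Q2=[P2,P3]
t=19-26: P2@Q2 runs 7, rem=0, completes. Q0=[] Q1=[] Q2=[P3]
t=26-32: P3@Q2 runs 6, rem=0, completes. Q0=[] Q1=[] Q2=[]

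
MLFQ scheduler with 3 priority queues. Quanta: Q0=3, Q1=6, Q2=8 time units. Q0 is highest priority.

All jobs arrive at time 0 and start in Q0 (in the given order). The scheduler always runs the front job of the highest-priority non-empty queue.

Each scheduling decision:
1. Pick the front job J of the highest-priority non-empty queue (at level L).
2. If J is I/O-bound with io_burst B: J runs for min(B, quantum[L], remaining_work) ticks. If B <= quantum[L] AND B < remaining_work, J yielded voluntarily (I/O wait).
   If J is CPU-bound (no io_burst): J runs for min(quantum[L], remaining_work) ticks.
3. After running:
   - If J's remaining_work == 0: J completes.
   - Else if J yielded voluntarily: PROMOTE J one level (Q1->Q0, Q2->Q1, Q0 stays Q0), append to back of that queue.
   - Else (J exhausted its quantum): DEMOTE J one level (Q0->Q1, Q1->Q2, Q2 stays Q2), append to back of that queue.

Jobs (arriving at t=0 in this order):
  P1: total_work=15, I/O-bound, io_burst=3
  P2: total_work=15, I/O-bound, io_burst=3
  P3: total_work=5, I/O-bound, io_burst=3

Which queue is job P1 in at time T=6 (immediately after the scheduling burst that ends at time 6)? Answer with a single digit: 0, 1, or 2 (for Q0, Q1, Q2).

Answer: 0

Derivation:
t=0-3: P1@Q0 runs 3, rem=12, I/O yield, promote→Q0. Q0=[P2,P3,P1] Q1=[] Q2=[]
t=3-6: P2@Q0 runs 3, rem=12, I/O yield, promote→Q0. Q0=[P3,P1,P2] Q1=[] Q2=[]
t=6-9: P3@Q0 runs 3, rem=2, I/O yield, promote→Q0. Q0=[P1,P2,P3] Q1=[] Q2=[]
t=9-12: P1@Q0 runs 3, rem=9, I/O yield, promote→Q0. Q0=[P2,P3,P1] Q1=[] Q2=[]
t=12-15: P2@Q0 runs 3, rem=9, I/O yield, promote→Q0. Q0=[P3,P1,P2] Q1=[] Q2=[]
t=15-17: P3@Q0 runs 2, rem=0, completes. Q0=[P1,P2] Q1=[] Q2=[]
t=17-20: P1@Q0 runs 3, rem=6, I/O yield, promote→Q0. Q0=[P2,P1] Q1=[] Q2=[]
t=20-23: P2@Q0 runs 3, rem=6, I/O yield, promote→Q0. Q0=[P1,P2] Q1=[] Q2=[]
t=23-26: P1@Q0 runs 3, rem=3, I/O yield, promote→Q0. Q0=[P2,P1] Q1=[] Q2=[]
t=26-29: P2@Q0 runs 3, rem=3, I/O yield, promote→Q0. Q0=[P1,P2] Q1=[] Q2=[]
t=29-32: P1@Q0 runs 3, rem=0, completes. Q0=[P2] Q1=[] Q2=[]
t=32-35: P2@Q0 runs 3, rem=0, completes. Q0=[] Q1=[] Q2=[]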